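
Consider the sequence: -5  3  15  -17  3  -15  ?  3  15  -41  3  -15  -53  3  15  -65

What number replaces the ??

Split by position mod 3: positions 1, 4, 7, … form one track, and each other residue class forms its own.
Subsequence A = -5, -17, ?, -41, -53, -65: subtracting 12 each time.
Subsequence B = 3, 3, 3, 3, 3: the constant sequence 3.
Subsequence C = 15, -15, 15, -15, 15: alternating ±15.
Subsequence A's pattern makes the blank -29.

-29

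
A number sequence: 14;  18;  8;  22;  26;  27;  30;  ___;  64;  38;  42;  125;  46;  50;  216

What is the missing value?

The slot pattern repeats as AAB (period 3), so there are 2 interleaved tracks.
Stream A = 14, 18, 22, 26, 30, ?, 38, 42, 46, 50: arithmetic, step +4.
Stream B = 8, 27, 64, 125, 216: the cubes 2³, 3³, 4³, ….
Filling stream A at index 6 by its rule yields 34.

34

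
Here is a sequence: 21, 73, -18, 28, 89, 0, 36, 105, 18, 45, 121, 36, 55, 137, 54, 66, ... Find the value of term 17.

Split by position mod 3 into 3 tracks.
Track A: 21, 28, 36, 45, 55, 66 (the triangular numbers T_6, T_7, …).
Track B: 73, 89, 105, 121, 137 (adding 16 each time).
Track C: -18, 0, 18, 36, 54 (adding 18 each time).
Term 17 comes from track B (its 6th entry): 153.

153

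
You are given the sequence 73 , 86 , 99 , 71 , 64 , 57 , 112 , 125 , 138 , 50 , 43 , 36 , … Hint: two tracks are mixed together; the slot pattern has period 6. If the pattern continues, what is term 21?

216

Positions follow the repeating pattern AAABBB; grouping by letter gives 2 tracks.
Stream A: 73, 86, 99, 112, 125, 138. Linear: a_n = 60 + 13·n.
Stream B: 71, 64, 57, 50, 43, 36. Arithmetic with common difference −7.
Position 21 falls in stream A as its term 12, giving 216.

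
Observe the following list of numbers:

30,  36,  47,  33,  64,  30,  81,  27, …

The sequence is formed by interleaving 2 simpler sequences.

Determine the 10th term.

Odd-indexed and even-indexed terms follow separate rules.
Track A: 30, 47, 64, 81 — adding 17 each time.
Track B: 36, 33, 30, 27 — subtracting 3 each time.
Term 10 comes from track B (its 5th entry): 24.

24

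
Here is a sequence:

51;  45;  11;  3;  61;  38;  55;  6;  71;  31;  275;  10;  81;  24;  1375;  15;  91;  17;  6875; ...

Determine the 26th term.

3

The terms cycle through 4 interleaved subsequences.
Track A: 51, 61, 71, 81, 91. Linear: a_n = 41 + 10·n.
Track B: 45, 38, 31, 24, 17. Subtracting 7 each time.
Track C: 11, 55, 275, 1375, 6875. A geometric progression (common ratio 5).
Track D: 3, 6, 10, 15. Triangular numbers n(n+1)/2 for n = 2, 3, ….
Position 26 → track B, term 7 = 3.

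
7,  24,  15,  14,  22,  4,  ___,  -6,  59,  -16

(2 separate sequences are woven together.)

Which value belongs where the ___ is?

The terms cycle through 2 interleaved subsequences.
Track A is 7, 15, 22, ?, 59, which is a Fibonacci-like recurrence a_n = a_{n-1} + a_{n-2}.
Track B is 24, 14, 4, -6, -16, which is arithmetic, step −10.
So the missing entry in track A is 37.

37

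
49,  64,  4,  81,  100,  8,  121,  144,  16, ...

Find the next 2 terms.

Reading positions in blocks of 3 reveals the pattern AAB — 2 tracks woven together.
Subsequence A is 49, 64, 81, 100, 121, 144, which is the squares 7², 8², 9², ….
Subsequence B is 4, 8, 16, which is successive powers of 2.
The 10th slot belongs to subsequence A; its 7th term is 169.
Position 11 falls in subsequence A as its term 8, giving 196.

169, 196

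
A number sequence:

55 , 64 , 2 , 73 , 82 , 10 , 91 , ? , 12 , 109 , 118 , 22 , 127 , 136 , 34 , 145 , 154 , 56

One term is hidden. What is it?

Positions follow the repeating pattern AAB; grouping by letter gives 2 tracks.
Subsequence A: 55, 64, 73, 82, 91, ?, 109, 118, 127, 136, 145, 154 — adding 9 each time.
Subsequence B: 2, 10, 12, 22, 34, 56 — a Fibonacci-like recurrence a_n = a_{n-1} + a_{n-2}.
Subsequence A's pattern makes the blank 100.

100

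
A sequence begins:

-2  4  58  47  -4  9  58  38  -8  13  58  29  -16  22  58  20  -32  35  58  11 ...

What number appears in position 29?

-256

Split by position mod 4 into 4 tracks.
Stream A: -2, -4, -8, -16, -32 — multiplying by 2 each time.
Stream B: 4, 9, 13, 22, 35 — each term equals the sum of the previous two.
Stream C: 58, 58, 58, 58, 58 — constant 58.
Stream D: 47, 38, 29, 20, 11 — arithmetic with common difference −9.
Position 29 falls in stream A as its term 8, giving -256.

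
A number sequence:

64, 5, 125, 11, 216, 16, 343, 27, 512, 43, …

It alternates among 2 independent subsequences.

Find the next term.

Positions 1, 3, 5, … form one subsequence and positions 2, 4, 6, … form another.
Stream A: 64, 125, 216, 343, 512 (the cubes 4³, 5³, 6³, …).
Stream B: 5, 11, 16, 27, 43 (a Fibonacci-like recurrence a_n = a_{n-1} + a_{n-2}).
The 11th slot belongs to stream A; its 6th term is 729.

729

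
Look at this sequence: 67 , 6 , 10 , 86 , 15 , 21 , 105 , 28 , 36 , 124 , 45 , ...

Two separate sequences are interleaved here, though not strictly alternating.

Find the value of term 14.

Positions follow the repeating pattern ABB; grouping by letter gives 2 tracks.
Track A: 67, 86, 105, 124. Arithmetic with common difference +19.
Track B: 6, 10, 15, 21, 28, 36, 45. Triangular numbers n(n+1)/2 for n = 3, 4, ….
Position 14 falls in track B as its term 9, giving 66.

66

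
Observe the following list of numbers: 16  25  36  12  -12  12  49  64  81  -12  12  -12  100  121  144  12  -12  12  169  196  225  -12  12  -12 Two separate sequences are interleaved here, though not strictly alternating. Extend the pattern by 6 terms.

Positions follow the repeating pattern AAABBB; grouping by letter gives 2 tracks.
Track A = 16, 25, 36, 49, 64, 81, 100, 121, 144, 169, 196, 225: perfect squares starting at 4².
Track B = 12, -12, 12, -12, 12, -12, 12, -12, 12, -12, 12, -12: the oscillation 12·(−1)^(n+1).
Position 25 → track A, term 13 = 256.
Position 26 → track A, term 14 = 289.
Term 27 comes from track A (its 15th entry): 324.
Position 28 → track B, term 13 = 12.
Term 29 comes from track B (its 14th entry): -12.
Term 30 comes from track B (its 15th entry): 12.

256, 289, 324, 12, -12, 12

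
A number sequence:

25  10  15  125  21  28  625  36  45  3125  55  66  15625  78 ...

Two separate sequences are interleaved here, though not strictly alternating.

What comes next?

91

Positions follow the repeating pattern ABB; grouping by letter gives 2 tracks.
Track A: 25, 125, 625, 3125, 15625 (powers of 5).
Track B: 10, 15, 21, 28, 36, 45, 55, 66, 78 (triangular numbers starting at T_4).
Term 15 comes from track B (its 10th entry): 91.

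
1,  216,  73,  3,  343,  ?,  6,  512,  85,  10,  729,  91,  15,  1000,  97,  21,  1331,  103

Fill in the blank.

Split by position mod 3: positions 1, 4, 7, … form one track, and each other residue class forms its own.
Subsequence A = 1, 3, 6, 10, 15, 21: triangular numbers n(n+1)/2 for n = 1, 2, ….
Subsequence B = 216, 343, 512, 729, 1000, 1331: the cubes 6³, 7³, 8³, ….
Subsequence C = 73, ?, 85, 91, 97, 103: arithmetic with common difference +6.
Filling subsequence C at index 2 by its rule yields 79.

79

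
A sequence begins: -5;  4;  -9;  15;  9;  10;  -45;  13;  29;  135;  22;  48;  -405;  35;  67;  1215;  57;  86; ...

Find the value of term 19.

-3645

Split by position mod 3: positions 1, 4, 7, … form one track, and each other residue class forms its own.
Stream A: -5, 15, -45, 135, -405, 1215 — a geometric progression (common ratio -3).
Stream B: 4, 9, 13, 22, 35, 57 — Fibonacci-style (each term is the sum of the two before it).
Stream C: -9, 10, 29, 48, 67, 86 — adding 19 each time.
Term 19 comes from stream A (its 7th entry): -3645.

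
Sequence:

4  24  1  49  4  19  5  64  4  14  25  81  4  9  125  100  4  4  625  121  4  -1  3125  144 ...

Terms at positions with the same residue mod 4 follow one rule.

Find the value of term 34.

The terms cycle through 4 interleaved subsequences.
Subsequence A: 4, 4, 4, 4, 4, 4 — the constant sequence 4.
Subsequence B: 24, 19, 14, 9, 4, -1 — linear: a_n = 29 − 5·n.
Subsequence C: 1, 5, 25, 125, 625, 3125 — successive powers of 5.
Subsequence D: 49, 64, 81, 100, 121, 144 — consecutive squares n² from n = 7.
Position 34 falls in subsequence B as its term 9, giving -16.

-16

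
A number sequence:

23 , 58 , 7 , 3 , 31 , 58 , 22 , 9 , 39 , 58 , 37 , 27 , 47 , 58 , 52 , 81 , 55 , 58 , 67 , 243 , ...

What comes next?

63

Taking every 4th term gives 4 separate tracks.
Stream A: 23, 31, 39, 47, 55 — arithmetic, step +8.
Stream B: 58, 58, 58, 58, 58 — the constant sequence 58.
Stream C: 7, 22, 37, 52, 67 — arithmetic with common difference +15.
Stream D: 3, 9, 27, 81, 243 — successive powers of 3.
Position 21 → stream A, term 6 = 63.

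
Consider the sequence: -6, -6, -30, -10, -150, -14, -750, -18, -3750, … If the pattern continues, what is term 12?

-26

Taking every 2nd term gives 2 separate tracks.
Track A: -6, -30, -150, -750, -3750 (multiplying by 5 each time).
Track B: -6, -10, -14, -18 (arithmetic with common difference −4).
Term 12 comes from track B (its 6th entry): -26.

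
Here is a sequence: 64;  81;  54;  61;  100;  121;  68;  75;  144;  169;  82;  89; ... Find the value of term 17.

256

Positions follow the repeating pattern AABB; grouping by letter gives 2 tracks.
Track A: 64, 81, 100, 121, 144, 169 (consecutive squares n² from n = 8).
Track B: 54, 61, 68, 75, 82, 89 (adding 7 each time).
Position 17 falls in track A as its term 9, giving 256.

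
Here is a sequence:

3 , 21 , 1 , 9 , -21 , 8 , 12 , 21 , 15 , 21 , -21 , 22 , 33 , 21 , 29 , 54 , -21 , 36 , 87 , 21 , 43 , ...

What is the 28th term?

Split by position mod 3: positions 1, 4, 7, … form one track, and each other residue class forms its own.
Track A: 3, 9, 12, 21, 33, 54, 87. Fibonacci-style (each term is the sum of the two before it).
Track B: 21, -21, 21, -21, 21, -21, 21. Alternating ±21.
Track C: 1, 8, 15, 22, 29, 36, 43. Linear: a_n = -6 + 7·n.
The 28th slot belongs to track A; its 10th term is 369.

369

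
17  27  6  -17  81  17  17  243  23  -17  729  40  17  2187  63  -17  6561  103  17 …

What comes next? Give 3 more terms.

19683, 166, -17

Read the sequence 3 terms at a time; column i is its own pattern.
Track A: 17, -17, 17, -17, 17, -17, 17 (the oscillation 17·(−1)^(n+1)).
Track B: 27, 81, 243, 729, 2187, 6561 (successive powers of 3).
Track C: 6, 17, 23, 40, 63, 103 (a Fibonacci-like recurrence a_n = a_{n-1} + a_{n-2}).
Position 20 → track B, term 7 = 19683.
Term 21 comes from track C (its 7th entry): 166.
Term 22 comes from track A (its 8th entry): -17.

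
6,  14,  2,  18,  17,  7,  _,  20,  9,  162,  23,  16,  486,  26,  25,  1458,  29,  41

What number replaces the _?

54

The terms cycle through 3 interleaved subsequences.
Track A: 6, 18, ?, 162, 486, 1458 (geometric with ratio 3).
Track B: 14, 17, 20, 23, 26, 29 (linear: a_n = 11 + 3·n).
Track C: 2, 7, 9, 16, 25, 41 (Fibonacci-style (each term is the sum of the two before it)).
The gap is track A's term 3; the rule gives 54.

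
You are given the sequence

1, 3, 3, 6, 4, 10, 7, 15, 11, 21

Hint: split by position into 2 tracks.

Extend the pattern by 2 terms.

18, 28

The terms cycle through 2 interleaved subsequences.
Track A = 1, 3, 4, 7, 11: each term equals the sum of the previous two.
Track B = 3, 6, 10, 15, 21: triangular numbers starting at T_2.
Term 11 comes from track A (its 6th entry): 18.
The 12th slot belongs to track B; its 6th term is 28.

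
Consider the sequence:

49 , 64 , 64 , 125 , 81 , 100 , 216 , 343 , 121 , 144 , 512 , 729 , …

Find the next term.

The slot pattern repeats as AABB (period 4), so there are 2 interleaved tracks.
Track A: 49, 64, 81, 100, 121, 144. The squares 7², 8², 9², ….
Track B: 64, 125, 216, 343, 512, 729. Consecutive cubes n³ from n = 4.
Position 13 falls in track A as its term 7, giving 169.

169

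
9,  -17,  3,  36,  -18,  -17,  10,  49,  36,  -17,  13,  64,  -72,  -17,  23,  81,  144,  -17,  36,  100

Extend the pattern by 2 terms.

-288, -17

The terms cycle through 4 interleaved subsequences.
Stream A: 9, -18, 36, -72, 144 (geometric, ×-2 each step).
Stream B: -17, -17, -17, -17, -17 (always -17).
Stream C: 3, 10, 13, 23, 36 (a Fibonacci-like recurrence a_n = a_{n-1} + a_{n-2}).
Stream D: 36, 49, 64, 81, 100 (perfect squares starting at 6²).
Term 21 comes from stream A (its 6th entry): -288.
Term 22 comes from stream B (its 6th entry): -17.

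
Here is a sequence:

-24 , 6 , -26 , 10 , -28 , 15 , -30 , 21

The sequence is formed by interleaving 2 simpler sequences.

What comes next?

Odd-indexed and even-indexed terms follow separate rules.
Subsequence A: -24, -26, -28, -30. Arithmetic, step −2.
Subsequence B: 6, 10, 15, 21. The triangular numbers T_3, T_4, ….
Position 9 falls in subsequence A as its term 5, giving -32.

-32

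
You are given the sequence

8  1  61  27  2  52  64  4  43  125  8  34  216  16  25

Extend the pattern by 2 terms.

The terms cycle through 3 interleaved subsequences.
Track A: 8, 27, 64, 125, 216. The cubes 2³, 3³, 4³, ….
Track B: 1, 2, 4, 8, 16. Powers of 2.
Track C: 61, 52, 43, 34, 25. Linear: a_n = 70 − 9·n.
Position 16 falls in track A as its term 6, giving 343.
Position 17 → track B, term 6 = 32.

343, 32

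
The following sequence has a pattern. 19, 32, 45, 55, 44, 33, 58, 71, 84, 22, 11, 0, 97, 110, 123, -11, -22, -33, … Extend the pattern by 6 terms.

Reading positions in blocks of 6 reveals the pattern AAABBB — 2 tracks woven together.
Subsequence A: 19, 32, 45, 58, 71, 84, 97, 110, 123. Arithmetic, step +13.
Subsequence B: 55, 44, 33, 22, 11, 0, -11, -22, -33. Arithmetic, step −11.
The 19th slot belongs to subsequence A; its 10th term is 136.
The 20th slot belongs to subsequence A; its 11th term is 149.
Position 21 → subsequence A, term 12 = 162.
The 22nd slot belongs to subsequence B; its 10th term is -44.
Position 23 falls in subsequence B as its term 11, giving -55.
Term 24 comes from subsequence B (its 12th entry): -66.

136, 149, 162, -44, -55, -66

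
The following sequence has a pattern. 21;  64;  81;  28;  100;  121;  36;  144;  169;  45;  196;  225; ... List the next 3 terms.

55, 256, 289

The slot pattern repeats as ABB (period 3), so there are 2 interleaved tracks.
Subsequence A: 21, 28, 36, 45 (the triangular numbers T_6, T_7, …).
Subsequence B: 64, 81, 100, 121, 144, 169, 196, 225 (consecutive squares n² from n = 8).
Term 13 comes from subsequence A (its 5th entry): 55.
The 14th slot belongs to subsequence B; its 9th term is 256.
Position 15 falls in subsequence B as its term 10, giving 289.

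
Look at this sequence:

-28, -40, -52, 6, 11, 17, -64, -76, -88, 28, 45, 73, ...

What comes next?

-100

Positions follow the repeating pattern AAABBB; grouping by letter gives 2 tracks.
Subsequence A: -28, -40, -52, -64, -76, -88 (arithmetic with common difference −12).
Subsequence B: 6, 11, 17, 28, 45, 73 (each term equals the sum of the previous two).
The 13th slot belongs to subsequence A; its 7th term is -100.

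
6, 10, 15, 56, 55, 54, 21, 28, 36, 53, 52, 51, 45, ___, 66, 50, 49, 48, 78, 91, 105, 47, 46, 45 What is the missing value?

55

Reading positions in blocks of 6 reveals the pattern AAABBB — 2 tracks woven together.
Subsequence A = 6, 10, 15, 21, 28, 36, 45, ?, 66, 78, 91, 105: the triangular numbers T_3, T_4, ….
Subsequence B = 56, 55, 54, 53, 52, 51, 50, 49, 48, 47, 46, 45: linear: a_n = 57 − n.
The gap is subsequence A's term 8; the rule gives 55.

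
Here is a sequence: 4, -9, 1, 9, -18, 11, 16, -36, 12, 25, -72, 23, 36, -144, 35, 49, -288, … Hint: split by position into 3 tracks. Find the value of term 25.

100

Taking every 3rd term gives 3 separate tracks.
Subsequence A: 4, 9, 16, 25, 36, 49 (consecutive squares n² from n = 2).
Subsequence B: -9, -18, -36, -72, -144, -288 (geometric, ×2 each step).
Subsequence C: 1, 11, 12, 23, 35 (a Fibonacci-like recurrence a_n = a_{n-1} + a_{n-2}).
Position 25 → subsequence A, term 9 = 100.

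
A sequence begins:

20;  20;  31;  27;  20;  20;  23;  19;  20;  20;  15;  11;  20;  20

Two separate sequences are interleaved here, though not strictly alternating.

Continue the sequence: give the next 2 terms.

Reading positions in blocks of 4 reveals the pattern AABB — 2 tracks woven together.
Track A = 20, 20, 20, 20, 20, 20, 20, 20: always 20.
Track B = 31, 27, 23, 19, 15, 11: subtracting 4 each time.
The 15th slot belongs to track B; its 7th term is 7.
Term 16 comes from track B (its 8th entry): 3.

7, 3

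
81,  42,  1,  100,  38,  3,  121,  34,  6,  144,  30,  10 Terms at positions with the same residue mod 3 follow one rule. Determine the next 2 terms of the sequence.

Split by position mod 3: positions 1, 4, 7, … form one track, and each other residue class forms its own.
Track A = 81, 100, 121, 144: the squares 9², 10², 11², ….
Track B = 42, 38, 34, 30: arithmetic, step −4.
Track C = 1, 3, 6, 10: triangular numbers starting at T_1.
Position 13 falls in track A as its term 5, giving 169.
Position 14 falls in track B as its term 5, giving 26.

169, 26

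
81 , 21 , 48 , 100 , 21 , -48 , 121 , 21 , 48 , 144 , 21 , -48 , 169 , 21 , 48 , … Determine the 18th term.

-48

Taking every 3rd term gives 3 separate tracks.
Subsequence A is 81, 100, 121, 144, 169, which is perfect squares starting at 9².
Subsequence B is 21, 21, 21, 21, 21, which is always 21.
Subsequence C is 48, -48, 48, -48, 48, which is the oscillation 48·(−1)^(n+1).
Position 18 falls in subsequence C as its term 6, giving -48.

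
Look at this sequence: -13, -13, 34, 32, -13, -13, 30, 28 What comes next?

-13

The slot pattern repeats as AABB (period 4), so there are 2 interleaved tracks.
Track A = -13, -13, -13, -13: constant -13.
Track B = 34, 32, 30, 28: arithmetic, step −2.
Position 9 falls in track A as its term 5, giving -13.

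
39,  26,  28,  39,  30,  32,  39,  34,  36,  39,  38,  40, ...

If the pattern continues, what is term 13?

39

Reading positions in blocks of 3 reveals the pattern ABB — 2 tracks woven together.
Stream A: 39, 39, 39, 39. The constant sequence 39.
Stream B: 26, 28, 30, 32, 34, 36, 38, 40. Adding 2 each time.
Term 13 comes from stream A (its 5th entry): 39.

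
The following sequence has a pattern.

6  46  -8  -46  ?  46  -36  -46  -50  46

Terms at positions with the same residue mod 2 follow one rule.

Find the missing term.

Taking every 2nd term gives 2 separate tracks.
Subsequence A: 6, -8, ?, -36, -50. Linear: a_n = 20 − 14·n.
Subsequence B: 46, -46, 46, -46, 46. Oscillating between 46 and -46.
Filling subsequence A at index 3 by its rule yields -22.

-22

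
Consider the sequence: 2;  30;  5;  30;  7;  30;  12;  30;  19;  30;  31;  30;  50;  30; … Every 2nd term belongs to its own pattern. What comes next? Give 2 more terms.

Positions 1, 3, 5, … form one subsequence and positions 2, 4, 6, … form another.
Subsequence A is 2, 5, 7, 12, 19, 31, 50, which is a Fibonacci-like recurrence a_n = a_{n-1} + a_{n-2}.
Subsequence B is 30, 30, 30, 30, 30, 30, 30, which is always 30.
Position 15 → subsequence A, term 8 = 81.
Position 16 → subsequence B, term 8 = 30.

81, 30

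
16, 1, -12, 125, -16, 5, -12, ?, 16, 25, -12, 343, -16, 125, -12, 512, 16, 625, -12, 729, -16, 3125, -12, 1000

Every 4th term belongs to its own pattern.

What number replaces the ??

216

Split by position mod 4: positions 1, 5, 9, … form one track, and each other residue class forms its own.
Track A: 16, -16, 16, -16, 16, -16 (alternating ±16).
Track B: 1, 5, 25, 125, 625, 3125 (successive powers of 5).
Track C: -12, -12, -12, -12, -12, -12 (always -12).
Track D: 125, ?, 343, 512, 729, 1000 (consecutive cubes n³ from n = 5).
Filling track D at index 2 by its rule yields 216.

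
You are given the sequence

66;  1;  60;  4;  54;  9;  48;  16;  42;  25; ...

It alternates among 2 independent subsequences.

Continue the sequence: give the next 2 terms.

Split by position mod 2 into 2 tracks.
Track A: 66, 60, 54, 48, 42 (linear: a_n = 72 − 6·n).
Track B: 1, 4, 9, 16, 25 (consecutive squares n² from n = 1).
Term 11 comes from track A (its 6th entry): 36.
The 12th slot belongs to track B; its 6th term is 36.

36, 36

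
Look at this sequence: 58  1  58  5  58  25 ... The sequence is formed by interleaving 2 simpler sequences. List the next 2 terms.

58, 125

Positions 1, 3, 5, … form one subsequence and positions 2, 4, 6, … form another.
Track A: 58, 58, 58 — the constant sequence 58.
Track B: 1, 5, 25 — powers 5^0, 5^1, 5^2, ….
The 7th slot belongs to track A; its 4th term is 58.
The 8th slot belongs to track B; its 4th term is 125.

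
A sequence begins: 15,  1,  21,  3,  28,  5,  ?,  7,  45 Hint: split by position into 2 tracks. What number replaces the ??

The terms cycle through 2 interleaved subsequences.
Subsequence A: 15, 21, 28, ?, 45 — triangular numbers starting at T_5.
Subsequence B: 1, 3, 5, 7 — adding 2 each time.
So the missing entry in subsequence A is 36.

36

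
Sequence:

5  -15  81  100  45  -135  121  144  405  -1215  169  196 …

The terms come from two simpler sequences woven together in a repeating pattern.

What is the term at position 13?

3645

Reading positions in blocks of 4 reveals the pattern AABB — 2 tracks woven together.
Track A: 5, -15, 45, -135, 405, -1215 — a geometric progression (common ratio -3).
Track B: 81, 100, 121, 144, 169, 196 — consecutive squares n² from n = 9.
The 13th slot belongs to track A; its 7th term is 3645.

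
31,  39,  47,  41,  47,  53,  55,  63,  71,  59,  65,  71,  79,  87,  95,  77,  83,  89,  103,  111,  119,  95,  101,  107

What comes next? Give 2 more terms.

Reading positions in blocks of 6 reveals the pattern AAABBB — 2 tracks woven together.
Track A: 31, 39, 47, 55, 63, 71, 79, 87, 95, 103, 111, 119 (adding 8 each time).
Track B: 41, 47, 53, 59, 65, 71, 77, 83, 89, 95, 101, 107 (arithmetic, step +6).
Position 25 falls in track A as its term 13, giving 127.
Position 26 falls in track A as its term 14, giving 135.

127, 135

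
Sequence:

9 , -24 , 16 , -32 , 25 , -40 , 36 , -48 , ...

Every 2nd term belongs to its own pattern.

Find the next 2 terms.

49, -56

The terms cycle through 2 interleaved subsequences.
Track A: 9, 16, 25, 36 (the squares 3², 4², 5², …).
Track B: -24, -32, -40, -48 (linear: a_n = -16 − 8·n).
Term 9 comes from track A (its 5th entry): 49.
Position 10 falls in track B as its term 5, giving -56.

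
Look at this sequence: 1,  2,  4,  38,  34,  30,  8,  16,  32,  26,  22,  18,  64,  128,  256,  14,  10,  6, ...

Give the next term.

512

Reading positions in blocks of 6 reveals the pattern AAABBB — 2 tracks woven together.
Track A: 1, 2, 4, 8, 16, 32, 64, 128, 256. Successive powers of 2.
Track B: 38, 34, 30, 26, 22, 18, 14, 10, 6. Arithmetic, step −4.
The 19th slot belongs to track A; its 10th term is 512.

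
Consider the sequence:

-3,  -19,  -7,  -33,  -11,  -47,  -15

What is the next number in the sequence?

-61

Taking every 2nd term gives 2 separate tracks.
Track A = -3, -7, -11, -15: subtracting 4 each time.
Track B = -19, -33, -47: linear: a_n = -5 − 14·n.
Position 8 falls in track B as its term 4, giving -61.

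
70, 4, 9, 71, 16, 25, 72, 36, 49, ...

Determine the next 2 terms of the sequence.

The slot pattern repeats as ABB (period 3), so there are 2 interleaved tracks.
Track A: 70, 71, 72 — arithmetic with common difference +1.
Track B: 4, 9, 16, 25, 36, 49 — the squares 2², 3², 4², ….
Term 10 comes from track A (its 4th entry): 73.
Position 11 → track B, term 7 = 64.

73, 64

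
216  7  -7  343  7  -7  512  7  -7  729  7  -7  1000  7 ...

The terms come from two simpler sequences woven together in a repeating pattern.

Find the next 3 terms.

Reading positions in blocks of 3 reveals the pattern ABB — 2 tracks woven together.
Subsequence A: 216, 343, 512, 729, 1000 (perfect cubes starting at 6³).
Subsequence B: 7, -7, 7, -7, 7, -7, 7, -7, 7 (alternating ±7).
Term 15 comes from subsequence B (its 10th entry): -7.
Position 16 → subsequence A, term 6 = 1331.
The 17th slot belongs to subsequence B; its 11th term is 7.

-7, 1331, 7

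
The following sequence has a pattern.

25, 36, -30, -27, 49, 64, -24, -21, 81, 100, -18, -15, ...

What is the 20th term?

Positions follow the repeating pattern AABB; grouping by letter gives 2 tracks.
Track A is 25, 36, 49, 64, 81, 100, which is the squares 5², 6², 7², ….
Track B is -30, -27, -24, -21, -18, -15, which is linear: a_n = -33 + 3·n.
Position 20 falls in track B as its term 10, giving -3.

-3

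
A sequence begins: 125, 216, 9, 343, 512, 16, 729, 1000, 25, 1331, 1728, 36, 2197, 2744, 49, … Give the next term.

Reading positions in blocks of 3 reveals the pattern AAB — 2 tracks woven together.
Track A: 125, 216, 343, 512, 729, 1000, 1331, 1728, 2197, 2744 (consecutive cubes n³ from n = 5).
Track B: 9, 16, 25, 36, 49 (consecutive squares n² from n = 3).
Term 16 comes from track A (its 11th entry): 3375.

3375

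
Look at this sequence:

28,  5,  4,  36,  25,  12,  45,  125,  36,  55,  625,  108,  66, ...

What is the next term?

The terms cycle through 3 interleaved subsequences.
Stream A: 28, 36, 45, 55, 66. The triangular numbers T_7, T_8, ….
Stream B: 5, 25, 125, 625. Powers of 5.
Stream C: 4, 12, 36, 108. Multiplying by 3 each time.
Position 14 falls in stream B as its term 5, giving 3125.

3125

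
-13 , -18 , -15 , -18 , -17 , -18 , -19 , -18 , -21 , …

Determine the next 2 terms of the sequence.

Positions 1, 3, 5, … form one subsequence and positions 2, 4, 6, … form another.
Track A: -13, -15, -17, -19, -21. Subtracting 2 each time.
Track B: -18, -18, -18, -18. Always -18.
The 10th slot belongs to track B; its 5th term is -18.
Term 11 comes from track A (its 6th entry): -23.

-18, -23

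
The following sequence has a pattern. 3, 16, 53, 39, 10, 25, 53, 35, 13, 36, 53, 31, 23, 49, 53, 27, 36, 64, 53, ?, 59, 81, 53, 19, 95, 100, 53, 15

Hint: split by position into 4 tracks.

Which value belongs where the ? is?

Read the sequence 4 terms at a time; column i is its own pattern.
Track A: 3, 10, 13, 23, 36, 59, 95 — each term equals the sum of the previous two.
Track B: 16, 25, 36, 49, 64, 81, 100 — perfect squares starting at 4².
Track C: 53, 53, 53, 53, 53, 53, 53 — always 53.
Track D: 39, 35, 31, 27, ?, 19, 15 — linear: a_n = 43 − 4·n.
Filling track D at index 5 by its rule yields 23.

23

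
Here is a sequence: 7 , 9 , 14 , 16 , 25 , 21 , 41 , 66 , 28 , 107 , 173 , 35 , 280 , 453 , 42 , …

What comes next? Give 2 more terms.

733, 1186

The slot pattern repeats as AAB (period 3), so there are 2 interleaved tracks.
Stream A = 7, 9, 16, 25, 41, 66, 107, 173, 280, 453: Fibonacci-style (each term is the sum of the two before it).
Stream B = 14, 21, 28, 35, 42: arithmetic with common difference +7.
The 16th slot belongs to stream A; its 11th term is 733.
Term 17 comes from stream A (its 12th entry): 1186.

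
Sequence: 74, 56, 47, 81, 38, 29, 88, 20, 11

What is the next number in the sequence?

95

Positions follow the repeating pattern ABB; grouping by letter gives 2 tracks.
Track A: 74, 81, 88 (arithmetic with common difference +7).
Track B: 56, 47, 38, 29, 20, 11 (linear: a_n = 65 − 9·n).
Position 10 falls in track A as its term 4, giving 95.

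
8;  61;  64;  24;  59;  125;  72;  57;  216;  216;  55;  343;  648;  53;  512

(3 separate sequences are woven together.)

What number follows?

1944

Split by position mod 3: positions 1, 4, 7, … form one track, and each other residue class forms its own.
Stream A: 8, 24, 72, 216, 648 (a geometric progression (common ratio 3)).
Stream B: 61, 59, 57, 55, 53 (arithmetic, step −2).
Stream C: 64, 125, 216, 343, 512 (perfect cubes starting at 4³).
Position 16 → stream A, term 6 = 1944.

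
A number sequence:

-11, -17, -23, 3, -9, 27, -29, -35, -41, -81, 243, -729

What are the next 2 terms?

Reading positions in blocks of 6 reveals the pattern AAABBB — 2 tracks woven together.
Subsequence A: -11, -17, -23, -29, -35, -41 — subtracting 6 each time.
Subsequence B: 3, -9, 27, -81, 243, -729 — multiplying by -3 each time.
Position 13 → subsequence A, term 7 = -47.
Position 14 → subsequence A, term 8 = -53.

-47, -53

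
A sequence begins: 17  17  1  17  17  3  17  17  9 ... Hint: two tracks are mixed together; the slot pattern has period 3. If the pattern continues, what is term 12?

27

The slot pattern repeats as AAB (period 3), so there are 2 interleaved tracks.
Stream A = 17, 17, 17, 17, 17, 17: always 17.
Stream B = 1, 3, 9: successive powers of 3.
Position 12 → stream B, term 4 = 27.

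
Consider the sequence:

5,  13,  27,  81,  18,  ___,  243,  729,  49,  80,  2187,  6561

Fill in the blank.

31

The slot pattern repeats as AABB (period 4), so there are 2 interleaved tracks.
Stream A: 5, 13, 18, ?, 49, 80 — a Fibonacci-like recurrence a_n = a_{n-1} + a_{n-2}.
Stream B: 27, 81, 243, 729, 2187, 6561 — successive powers of 3.
The gap is stream A's term 4; the rule gives 31.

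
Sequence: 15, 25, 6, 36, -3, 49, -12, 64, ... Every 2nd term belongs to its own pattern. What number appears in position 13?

-39

The terms cycle through 2 interleaved subsequences.
Subsequence A: 15, 6, -3, -12. Arithmetic with common difference −9.
Subsequence B: 25, 36, 49, 64. The squares 5², 6², 7², ….
Term 13 comes from subsequence A (its 7th entry): -39.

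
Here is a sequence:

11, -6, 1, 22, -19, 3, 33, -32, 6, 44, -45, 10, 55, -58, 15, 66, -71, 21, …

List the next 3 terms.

Split by position mod 3: positions 1, 4, 7, … form one track, and each other residue class forms its own.
Track A: 11, 22, 33, 44, 55, 66 (adding 11 each time).
Track B: -6, -19, -32, -45, -58, -71 (subtracting 13 each time).
Track C: 1, 3, 6, 10, 15, 21 (triangular numbers starting at T_1).
The 19th slot belongs to track A; its 7th term is 77.
Position 20 → track B, term 7 = -84.
The 21st slot belongs to track C; its 7th term is 28.

77, -84, 28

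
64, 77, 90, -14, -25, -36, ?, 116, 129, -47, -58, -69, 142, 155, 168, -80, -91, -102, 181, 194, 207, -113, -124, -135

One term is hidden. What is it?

The slot pattern repeats as AAABBB (period 6), so there are 2 interleaved tracks.
Subsequence A: 64, 77, 90, ?, 116, 129, 142, 155, 168, 181, 194, 207 (linear: a_n = 51 + 13·n).
Subsequence B: -14, -25, -36, -47, -58, -69, -80, -91, -102, -113, -124, -135 (arithmetic, step −11).
Subsequence A's pattern makes the blank 103.

103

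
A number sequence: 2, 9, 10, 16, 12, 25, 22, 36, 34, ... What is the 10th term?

The terms cycle through 2 interleaved subsequences.
Stream A: 2, 10, 12, 22, 34 (Fibonacci-style (each term is the sum of the two before it)).
Stream B: 9, 16, 25, 36 (the squares 3², 4², 5², …).
The 10th slot belongs to stream B; its 5th term is 49.

49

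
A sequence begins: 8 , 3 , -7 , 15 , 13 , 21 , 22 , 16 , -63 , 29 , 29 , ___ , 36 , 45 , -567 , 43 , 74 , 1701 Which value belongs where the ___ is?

The terms cycle through 3 interleaved subsequences.
Track A is 8, 15, 22, 29, 36, 43, which is adding 7 each time.
Track B is 3, 13, 16, 29, 45, 74, which is Fibonacci-style (each term is the sum of the two before it).
Track C is -7, 21, -63, ?, -567, 1701, which is geometric with ratio -3.
Track C's pattern makes the blank 189.

189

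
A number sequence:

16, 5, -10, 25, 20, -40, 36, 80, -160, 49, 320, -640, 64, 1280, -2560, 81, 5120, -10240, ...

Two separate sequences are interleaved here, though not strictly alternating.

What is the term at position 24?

-163840

Reading positions in blocks of 3 reveals the pattern ABB — 2 tracks woven together.
Track A is 16, 25, 36, 49, 64, 81, which is consecutive squares n² from n = 4.
Track B is 5, -10, 20, -40, 80, -160, 320, -640, 1280, -2560, 5120, -10240, which is geometric, ×-2 each step.
Position 24 → track B, term 16 = -163840.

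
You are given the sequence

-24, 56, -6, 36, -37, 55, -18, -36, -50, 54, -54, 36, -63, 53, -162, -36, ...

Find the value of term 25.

-102

Split by position mod 4: positions 1, 5, 9, … form one track, and each other residue class forms its own.
Stream A: -24, -37, -50, -63. Arithmetic with common difference −13.
Stream B: 56, 55, 54, 53. Subtracting 1 each time.
Stream C: -6, -18, -54, -162. A geometric progression (common ratio 3).
Stream D: 36, -36, 36, -36. The oscillation 36·(−1)^(n+1).
The 25th slot belongs to stream A; its 7th term is -102.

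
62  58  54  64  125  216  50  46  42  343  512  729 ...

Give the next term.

The slot pattern repeats as AAABBB (period 6), so there are 2 interleaved tracks.
Track A = 62, 58, 54, 50, 46, 42: linear: a_n = 66 − 4·n.
Track B = 64, 125, 216, 343, 512, 729: consecutive cubes n³ from n = 4.
Position 13 → track A, term 7 = 38.

38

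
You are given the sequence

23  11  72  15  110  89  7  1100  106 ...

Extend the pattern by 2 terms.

-1, 11000

Split by position mod 3: positions 1, 4, 7, … form one track, and each other residue class forms its own.
Subsequence A is 23, 15, 7, which is subtracting 8 each time.
Subsequence B is 11, 110, 1100, which is geometric, ×10 each step.
Subsequence C is 72, 89, 106, which is arithmetic with common difference +17.
The 10th slot belongs to subsequence A; its 4th term is -1.
Position 11 falls in subsequence B as its term 4, giving 11000.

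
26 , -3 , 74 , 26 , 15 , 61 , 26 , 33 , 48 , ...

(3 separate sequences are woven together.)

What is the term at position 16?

Taking every 3rd term gives 3 separate tracks.
Track A: 26, 26, 26 (always 26).
Track B: -3, 15, 33 (arithmetic, step +18).
Track C: 74, 61, 48 (arithmetic with common difference −13).
Term 16 comes from track A (its 6th entry): 26.

26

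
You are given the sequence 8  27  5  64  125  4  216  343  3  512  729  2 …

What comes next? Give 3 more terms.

The slot pattern repeats as AAB (period 3), so there are 2 interleaved tracks.
Stream A: 8, 27, 64, 125, 216, 343, 512, 729 (consecutive cubes n³ from n = 2).
Stream B: 5, 4, 3, 2 (linear: a_n = 6 − n).
Term 13 comes from stream A (its 9th entry): 1000.
Position 14 → stream A, term 10 = 1331.
Position 15 falls in stream B as its term 5, giving 1.

1000, 1331, 1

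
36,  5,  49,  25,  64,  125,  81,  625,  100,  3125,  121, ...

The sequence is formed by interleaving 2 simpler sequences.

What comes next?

15625

Split by position mod 2 into 2 tracks.
Track A is 36, 49, 64, 81, 100, 121, which is the squares 6², 7², 8², ….
Track B is 5, 25, 125, 625, 3125, which is successive powers of 5.
Term 12 comes from track B (its 6th entry): 15625.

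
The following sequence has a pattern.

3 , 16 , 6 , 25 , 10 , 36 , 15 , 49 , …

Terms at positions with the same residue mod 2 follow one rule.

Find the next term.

Taking every 2nd term gives 2 separate tracks.
Stream A: 3, 6, 10, 15. The triangular numbers T_2, T_3, ….
Stream B: 16, 25, 36, 49. Consecutive squares n² from n = 4.
Term 9 comes from stream A (its 5th entry): 21.

21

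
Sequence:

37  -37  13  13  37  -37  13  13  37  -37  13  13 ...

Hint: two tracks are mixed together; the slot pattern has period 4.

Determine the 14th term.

-37

The slot pattern repeats as AABB (period 4), so there are 2 interleaved tracks.
Subsequence A = 37, -37, 37, -37, 37, -37: the oscillation 37·(−1)^(n+1).
Subsequence B = 13, 13, 13, 13, 13, 13: constant 13.
Position 14 → subsequence A, term 8 = -37.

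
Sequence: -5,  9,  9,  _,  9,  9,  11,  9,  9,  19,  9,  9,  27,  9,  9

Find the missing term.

Reading positions in blocks of 3 reveals the pattern ABB — 2 tracks woven together.
Track A = -5, ?, 11, 19, 27: arithmetic with common difference +8.
Track B = 9, 9, 9, 9, 9, 9, 9, 9, 9, 9: the constant sequence 9.
So the missing entry in track A is 3.

3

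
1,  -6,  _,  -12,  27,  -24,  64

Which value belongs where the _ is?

Taking every 2nd term gives 2 separate tracks.
Track A: 1, ?, 27, 64. The cubes 1³, 2³, 3³, ….
Track B: -6, -12, -24. Multiplying by 2 each time.
The gap is track A's term 2; the rule gives 8.

8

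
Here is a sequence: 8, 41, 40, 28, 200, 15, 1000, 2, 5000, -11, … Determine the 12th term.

Split by position mod 2 into 2 tracks.
Subsequence A: 8, 40, 200, 1000, 5000 — geometric, ×5 each step.
Subsequence B: 41, 28, 15, 2, -11 — arithmetic with common difference −13.
Position 12 → subsequence B, term 6 = -24.

-24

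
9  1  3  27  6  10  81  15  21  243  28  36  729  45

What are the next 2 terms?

Positions follow the repeating pattern ABB; grouping by letter gives 2 tracks.
Track A: 9, 27, 81, 243, 729. Powers of 3.
Track B: 1, 3, 6, 10, 15, 21, 28, 36, 45. Triangular numbers n(n+1)/2 for n = 1, 2, ….
Position 15 falls in track B as its term 10, giving 55.
Position 16 falls in track A as its term 6, giving 2187.

55, 2187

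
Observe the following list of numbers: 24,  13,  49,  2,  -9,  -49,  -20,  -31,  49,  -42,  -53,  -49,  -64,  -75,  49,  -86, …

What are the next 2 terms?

Reading positions in blocks of 3 reveals the pattern AAB — 2 tracks woven together.
Track A is 24, 13, 2, -9, -20, -31, -42, -53, -64, -75, -86, which is subtracting 11 each time.
Track B is 49, -49, 49, -49, 49, which is oscillating between 49 and -49.
Position 17 falls in track A as its term 12, giving -97.
The 18th slot belongs to track B; its 6th term is -49.

-97, -49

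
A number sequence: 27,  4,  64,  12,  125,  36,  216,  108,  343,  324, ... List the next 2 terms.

512, 972

Positions 1, 3, 5, … form one subsequence and positions 2, 4, 6, … form another.
Track A: 27, 64, 125, 216, 343 (perfect cubes starting at 3³).
Track B: 4, 12, 36, 108, 324 (geometric, ×3 each step).
Position 11 falls in track A as its term 6, giving 512.
Position 12 → track B, term 6 = 972.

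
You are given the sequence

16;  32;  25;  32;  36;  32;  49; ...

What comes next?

Odd-indexed and even-indexed terms follow separate rules.
Track A: 16, 25, 36, 49 — consecutive squares n² from n = 4.
Track B: 32, 32, 32 — the constant sequence 32.
Term 8 comes from track B (its 4th entry): 32.

32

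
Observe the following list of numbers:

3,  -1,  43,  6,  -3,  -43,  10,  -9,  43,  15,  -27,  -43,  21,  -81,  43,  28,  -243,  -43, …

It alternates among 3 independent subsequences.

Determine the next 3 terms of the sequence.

36, -729, 43

Split by position mod 3: positions 1, 4, 7, … form one track, and each other residue class forms its own.
Track A: 3, 6, 10, 15, 21, 28. The triangular numbers T_2, T_3, ….
Track B: -1, -3, -9, -27, -81, -243. Multiplying by 3 each time.
Track C: 43, -43, 43, -43, 43, -43. Oscillating between 43 and -43.
Term 19 comes from track A (its 7th entry): 36.
Position 20 falls in track B as its term 7, giving -729.
Position 21 → track C, term 7 = 43.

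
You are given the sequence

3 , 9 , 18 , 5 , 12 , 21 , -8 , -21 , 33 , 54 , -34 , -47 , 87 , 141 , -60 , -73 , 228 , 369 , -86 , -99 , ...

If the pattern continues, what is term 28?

-151

Reading positions in blocks of 4 reveals the pattern AABB — 2 tracks woven together.
Subsequence A: 3, 9, 12, 21, 33, 54, 87, 141, 228, 369 — a Fibonacci-like recurrence a_n = a_{n-1} + a_{n-2}.
Subsequence B: 18, 5, -8, -21, -34, -47, -60, -73, -86, -99 — arithmetic, step −13.
The 28th slot belongs to subsequence B; its 14th term is -151.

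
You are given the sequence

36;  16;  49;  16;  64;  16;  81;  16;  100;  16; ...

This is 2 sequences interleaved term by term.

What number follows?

The terms cycle through 2 interleaved subsequences.
Subsequence A: 36, 49, 64, 81, 100 — the squares 6², 7², 8², ….
Subsequence B: 16, 16, 16, 16, 16 — constant 16.
Position 11 falls in subsequence A as its term 6, giving 121.

121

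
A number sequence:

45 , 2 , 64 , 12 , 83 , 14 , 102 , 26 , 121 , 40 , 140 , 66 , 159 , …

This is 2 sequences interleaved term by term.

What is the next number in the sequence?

106

Odd-indexed and even-indexed terms follow separate rules.
Track A = 45, 64, 83, 102, 121, 140, 159: arithmetic with common difference +19.
Track B = 2, 12, 14, 26, 40, 66: each term equals the sum of the previous two.
The 14th slot belongs to track B; its 7th term is 106.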